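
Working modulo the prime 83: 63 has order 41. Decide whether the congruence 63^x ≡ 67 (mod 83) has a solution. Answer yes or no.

67 ∈ ⟨63⟩ iff 67^41 ≡ 1 (mod 83), since |⟨63⟩| = 41.
67^41 mod 83 = 82.
Since 82 ≠ 1, 67 does not lie in the subgroup.

no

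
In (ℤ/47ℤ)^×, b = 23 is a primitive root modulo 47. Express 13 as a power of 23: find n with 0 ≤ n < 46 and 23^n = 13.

39

Baby-step giant-step with m = ceil(sqrt(46)) = 7.
Baby table (23^j mod 47 for j=0..6):
  0:1  1:23  2:12  3:41  4:3  5:22  6:36
Giant step factor: 23^(-7) ≡ 13 (mod 47).
Scan 13·13^i mod 47 for i = 0, 1, …:
  i=0: 13   i=1: 28   i=2: 35   i=3: 32
  i=4: 40   i=5: 3
Match at i=5, j=4: n = 5·7 + 4 = 39.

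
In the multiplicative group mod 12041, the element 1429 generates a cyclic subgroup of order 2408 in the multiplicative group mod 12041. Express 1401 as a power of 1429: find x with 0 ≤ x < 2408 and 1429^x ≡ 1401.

Baby-step giant-step with m = ceil(sqrt(2408)) = 50.
Baby table (1429^j mod 12041 for j=0..49):
  0:1  1:1429  2:7112  3:444  4:8344  5:2986  6:4480  7:8149
  8:1274  9:2355  10:5856  11:11770  12:10094  13:11249  14:86  15:2484
  16:9582  17:2061  18:7165  19:3935  20:12009  21:2436  22:1195  23:9874
  24:9935  25:776  26:1132  27:4134  28:7396  29:8927  30:5264  31:8672
  32:2099  33:1262  34:9289  35:4799  36:6442  37:6294  38:11540  39:6531
  40:1024  41:6335  42:9924  43:9139  44:7187  45:11291  46:11940  47:163
  48:4148  49:3320
Giant step factor: 1429^(-50) ≡ 5256 (mod 12041).
Scan 1401·5256^i mod 12041 for i = 0, 1, …:
  i=0: 1401   i=1: 6605   i=2: 1677   i=3: 300
  i=4: 11470   i=5: 9074   i=6: 10584   i=7: 84
  i=8: 8028   i=9: 3504   i=10: 6335
Match at i=10, j=41: x = 10·50 + 41 = 541.

541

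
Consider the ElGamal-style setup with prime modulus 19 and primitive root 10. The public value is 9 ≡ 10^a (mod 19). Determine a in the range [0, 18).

10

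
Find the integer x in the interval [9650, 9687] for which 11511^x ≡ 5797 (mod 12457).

Compute 11511^9650 mod 12457 = 2746, then multiply by 11511 repeatedly:
  11511^9650=2746  11511^9651=5797
Found 5797 at exponent 9651.

9651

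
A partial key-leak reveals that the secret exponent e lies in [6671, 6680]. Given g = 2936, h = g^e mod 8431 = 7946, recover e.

Compute 2936^6671 mod 8431 = 7752, then multiply by 2936 repeatedly:
  2936^6671=7752  2936^6672=4603  2936^6673=7946
Found 7946 at exponent 6673.

6673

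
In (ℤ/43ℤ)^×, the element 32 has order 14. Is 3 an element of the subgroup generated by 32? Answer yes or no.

3 ∈ ⟨32⟩ iff 3^14 ≡ 1 (mod 43), since |⟨32⟩| = 14.
3^14 mod 43 = 36.
Since 36 ≠ 1, 3 does not lie in the subgroup.

no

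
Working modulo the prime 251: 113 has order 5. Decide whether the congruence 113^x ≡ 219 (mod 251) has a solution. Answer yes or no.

yes

219 ∈ ⟨113⟩ iff 219^5 ≡ 1 (mod 251), since |⟨113⟩| = 5.
219^5 mod 251 = 1.
Since 1 = 1, 219 lies in the subgroup.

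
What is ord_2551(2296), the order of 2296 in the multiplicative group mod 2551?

425

The order of 2296 must divide p − 1 = 2550 = 2 · 3 · 5^2 · 17.
Divisors: 1, 2, 3, 5, 6, 10, 15, 17, 25, 30, 34, 50, 51, 75, 85, 102, 150, 170, 255, 425, 510, 850, 1275, 2550.
Check each in increasing order: 2296^1 ≡ 2296;  2296^2 ≡ 1250;  2296^3 ≡ 125;  2296^5 ≡ 639;  2296^6 ≡ 319;  2296^10 ≡ 161;  2296^15 ≡ 839;  2296^17 ≡ 289;  2296^25 ≡ 2427;  2296^30 ≡ 2396;  2296^34 ≡ 1889;  2296^50 ≡ 70;  2296^51 ≡ 7;  2296^75 ≡ 1524;  2296^85 ≡ 468;  2296^102 ≡ 49;  2296^150 ≡ 1166;  2296^170 ≡ 2189;  2296^255 ≡ 1501;  2296^425 ≡ 1.
Smallest exponent giving 1 is 425.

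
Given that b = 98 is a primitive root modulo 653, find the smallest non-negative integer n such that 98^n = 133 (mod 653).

Baby-step giant-step with m = ceil(sqrt(652)) = 26.
Baby table (98^j mod 653 for j=0..25):
  0:1  1:98  2:462  3:219  4:566  5:616  6:292  7:537
  8:386  9:607  10:63  11:297  12:374  13:84  14:396  15:281
  16:112  17:528  18:157  19:367  20:51  21:427  22:54  23:68
  24:134  25:72
Giant step factor: 98^(-26) ≡ 617 (mod 653).
Scan 133·617^i mod 653 for i = 0, 1, …:
  i=0: 133   i=1: 436   i=2: 629   i=3: 211
  i=4: 240   i=5: 502   i=6: 212   i=7: 204
  i=8: 492   i=9: 572   i=10: 304   i=11: 157
Match at i=11, j=18: n = 11·26 + 18 = 304.

304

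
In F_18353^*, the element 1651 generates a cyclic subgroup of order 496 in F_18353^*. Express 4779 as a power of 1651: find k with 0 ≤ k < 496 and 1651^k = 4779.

460

Baby-step giant-step with m = ceil(sqrt(496)) = 23.
Baby table (1651^j mod 18353 for j=0..22):
  0:1  1:1651  2:9557  3:13380  4:11721  5:7309  6:9238  7:595
  8:9636  9:15338  10:14251  11:18208  12:17547  13:9063  14:5318  15:7284
  16:4669  17:259  18:5490  19:15961  20:15056  21:7494  22:2672
Giant step factor: 1651^(-23) ≡ 17350 (mod 18353).
Scan 4779·17350^i mod 18353 for i = 0, 1, …:
  i=0: 4779   i=1: 15149   i=2: 1837   i=3: 11142
  i=4: 1551   i=5: 4352   i=6: 2958   i=7: 6312
  i=8: 849   i=9: 11044     …   i=19: 6752
  i=20: 1
Match at i=20, j=0: k = 20·23 + 0 = 460.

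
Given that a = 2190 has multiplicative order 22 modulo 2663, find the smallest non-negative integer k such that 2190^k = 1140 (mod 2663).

Successive powers of 2190 modulo 2663:
  2190^0=1  2190^1=2190  2190^2=37  2190^3=1140
So 2190^3 ≡ 1140 (mod 2663), giving k = 3.

3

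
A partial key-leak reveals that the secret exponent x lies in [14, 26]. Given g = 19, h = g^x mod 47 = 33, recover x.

19

Compute 19^14 mod 47 = 7, then multiply by 19 repeatedly:
  19^14=7  19^15=39  19^16=36  19^17=26  19^18=24
  19^19=33
Found 33 at exponent 19.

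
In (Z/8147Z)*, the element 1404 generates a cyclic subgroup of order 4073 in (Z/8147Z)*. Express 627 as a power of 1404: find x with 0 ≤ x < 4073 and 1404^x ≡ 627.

2487

Baby-step giant-step with m = ceil(sqrt(4073)) = 64.
Baby table (1404^j mod 8147 for j=0..63):
  0:1  1:1404  2:7789  3:2482  4:5959  5:7614  6:1192  7:3433
  8:5055  9:1183  10:7091  11:130  12:3286  13:2342  14:4927  15:705
  16:4033  17:167  18:6352  19:5390  20:7144  21:1219  22:606  23:3536
  24:3021  25:5044  26:2033  27:2882  28:5416  29:2913  30:58  31:8109
  32:3677  33:5457  34:3448  35:1674  36:3960  37:3586  38:8045  39:3438
  40:3928  41:7540  42:3207  43:5484  44:621  45:155  46:5798  47:1539
  48:1801  49:3034  50:7002  51:5526  52:2560  53:1413  54:4131  55:7407
  56:3856  57:4216  58:4542  59:6014  60:3364  61:5943  62:1444  63:6920
Giant step factor: 1404^(-64) ≡ 3344 (mod 8147).
Scan 627·3344^i mod 8147 for i = 0, 1, …:
  i=0: 627   i=1: 2909   i=2: 178   i=3: 501
  i=4: 5209   i=5: 610   i=6: 3090   i=7: 2564
  i=8: 3372   i=9: 520     …   i=37: 2095
  i=38: 7407
Match at i=38, j=55: x = 38·64 + 55 = 2487.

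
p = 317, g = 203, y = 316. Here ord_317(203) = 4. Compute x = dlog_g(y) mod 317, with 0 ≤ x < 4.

2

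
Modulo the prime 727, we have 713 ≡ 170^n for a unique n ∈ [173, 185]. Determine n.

173

Compute 170^173 mod 727 = 713, then multiply by 170 repeatedly:
  170^173=713
Found 713 at exponent 173.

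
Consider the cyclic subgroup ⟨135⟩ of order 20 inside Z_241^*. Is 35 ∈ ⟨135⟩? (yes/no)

no

⟨135⟩ has order 20; its elements mod 241 are {1, 6, 25, 36, 40, 64, 87, 91, 98, 106, 135, 143, 150, 154, 177, 201, 205, 216, 235, 240}.
35 is not in this set.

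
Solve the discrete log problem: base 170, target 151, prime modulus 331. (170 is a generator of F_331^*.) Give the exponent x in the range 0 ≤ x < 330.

75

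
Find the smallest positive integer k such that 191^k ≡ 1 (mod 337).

16

The order of 191 must divide p − 1 = 336 = 2^4 · 3 · 7.
Divisors: 1, 2, 3, 4, 6, 7, 8, 12, 14, 16, 21, 24, 28, 42, 48, 56, 84, 112, 168, 336.
Check each in increasing order: 191^1 ≡ 191;  191^2 ≡ 85;  191^3 ≡ 59;  191^4 ≡ 148;  191^6 ≡ 111;  191^7 ≡ 307;  191^8 ≡ 336;  191^12 ≡ 189;  191^14 ≡ 226;  191^16 ≡ 1.
Smallest exponent giving 1 is 16.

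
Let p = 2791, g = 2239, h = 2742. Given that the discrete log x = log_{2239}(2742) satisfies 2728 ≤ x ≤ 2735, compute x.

Compute 2239^2728 mod 2791 = 2261, then multiply by 2239 repeatedly:
  2239^2728=2261  2239^2729=2296  2239^2730=2513  2239^2731=2742
Found 2742 at exponent 2731.

2731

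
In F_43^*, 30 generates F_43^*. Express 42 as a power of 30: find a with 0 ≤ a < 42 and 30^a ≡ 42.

Baby-step giant-step with m = ceil(sqrt(42)) = 7.
Baby table (30^j mod 43 for j=0..6):
  0:1  1:30  2:40  3:39  4:9  5:12  6:16
Giant step factor: 30^(-7) ≡ 37 (mod 43).
Scan 42·37^i mod 43 for i = 0, 1, …:
  i=0: 42   i=1: 6   i=2: 7   i=3: 1
Match at i=3, j=0: a = 3·7 + 0 = 21.

21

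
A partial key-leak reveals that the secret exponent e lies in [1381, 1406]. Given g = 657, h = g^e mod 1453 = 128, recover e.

1399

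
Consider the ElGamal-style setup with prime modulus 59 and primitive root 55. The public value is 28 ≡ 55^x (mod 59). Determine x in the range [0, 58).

10

Baby-step giant-step with m = ceil(sqrt(58)) = 8.
Baby table (55^j mod 59 for j=0..7):
  0:1  1:55  2:16  3:54  4:20  5:38  6:25  7:18
Giant step factor: 55^(-8) ≡ 9 (mod 59).
Scan 28·9^i mod 59 for i = 0, 1, …:
  i=0: 28   i=1: 16
Match at i=1, j=2: x = 1·8 + 2 = 10.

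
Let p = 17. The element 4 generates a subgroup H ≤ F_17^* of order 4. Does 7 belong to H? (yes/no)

no

⟨4⟩ has order 4; its elements mod 17 are {1, 4, 13, 16}.
7 is not in this set.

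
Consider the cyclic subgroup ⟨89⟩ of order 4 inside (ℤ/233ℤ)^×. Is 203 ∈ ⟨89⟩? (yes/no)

no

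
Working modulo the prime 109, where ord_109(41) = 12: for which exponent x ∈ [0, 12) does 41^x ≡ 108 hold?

Successive powers of 41 modulo 109:
  41^0=1  41^1=41  41^2=46  41^3=33  41^4=45  41^5=101
  41^6=108
So 41^6 ≡ 108 (mod 109), giving x = 6.

6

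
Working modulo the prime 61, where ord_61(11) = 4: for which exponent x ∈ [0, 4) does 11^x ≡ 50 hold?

Successive powers of 11 modulo 61:
  11^0=1  11^1=11  11^2=60  11^3=50
So 11^3 ≡ 50 (mod 61), giving x = 3.

3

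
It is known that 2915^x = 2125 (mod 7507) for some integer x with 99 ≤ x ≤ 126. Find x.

120

Compute 2915^99 mod 7507 = 373, then multiply by 2915 repeatedly:
  2915^99=373  2915^100=6287  2915^101=2018  2915^102=4489  2915^103=734
  2915^104=115  2915^105=4917  2915^106=2192  2915^107=1223  2915^108=6727
  2915^109=921  2915^110=4716  2915^111=1823  2915^112=6596  2915^113=1913
  2915^114=6201  2915^115=6566  2915^116=4547  2915^117=4650  2915^118=4615
  2915^119=181  2915^120=2125
Found 2125 at exponent 120.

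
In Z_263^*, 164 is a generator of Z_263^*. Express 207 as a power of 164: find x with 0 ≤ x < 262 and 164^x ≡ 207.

64

Baby-step giant-step with m = ceil(sqrt(262)) = 17.
Baby table (164^j mod 263 for j=0..16):
  0:1  1:164  2:70  3:171  4:166  5:135  6:48  7:245
  8:204  9:55  10:78  11:168  12:200  13:188  14:61  15:10
  16:62
Giant step factor: 164^(-17) ≡ 65 (mod 263).
Scan 207·65^i mod 263 for i = 0, 1, …:
  i=0: 207   i=1: 42   i=2: 100   i=3: 188
Match at i=3, j=13: x = 3·17 + 13 = 64.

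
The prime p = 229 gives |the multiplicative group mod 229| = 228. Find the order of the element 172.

38

The order of 172 must divide p − 1 = 228 = 2^2 · 3 · 19.
Divisors: 1, 2, 3, 4, 6, 12, 19, 38, 57, 76, 114, 228.
Check each in increasing order: 172^1 ≡ 172;  172^2 ≡ 43;  172^3 ≡ 68;  172^4 ≡ 17;  172^6 ≡ 44;  172^12 ≡ 104;  172^19 ≡ 228;  172^38 ≡ 1.
Smallest exponent giving 1 is 38.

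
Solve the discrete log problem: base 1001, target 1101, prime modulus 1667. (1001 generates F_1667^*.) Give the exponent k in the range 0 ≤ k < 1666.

Baby-step giant-step with m = ceil(sqrt(1666)) = 41.
Baby table (1001^j mod 1667 for j=0..40):
  0:1  1:1001  2:134  3:774  4:1286  5:362  6:623  7:165
  8:132  9:439  10:1018  11:481  12:1385  13:1108  14:553  15:109
  16:754  17:1270  18:1016  19:146  20:1117  21:1227  22:1315  23:1052
  24:1175  25:940  26:752  27:935  28:748  29:265  30:212  31:503
  32:69  33:722  34:911  35:62  36:383  37:1640  38:1312  39:1383
  40:773
Giant step factor: 1001^(-41) ≡ 1357 (mod 1667).
Scan 1101·1357^i mod 1667 for i = 0, 1, …:
  i=0: 1101   i=1: 425   i=2: 1610   i=3: 1000
  i=4: 62
Match at i=4, j=35: k = 4·41 + 35 = 199.

199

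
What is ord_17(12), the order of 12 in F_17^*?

16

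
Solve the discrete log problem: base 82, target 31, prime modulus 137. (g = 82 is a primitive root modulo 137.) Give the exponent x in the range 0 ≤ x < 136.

9

Baby-step giant-step with m = ceil(sqrt(136)) = 12.
Baby table (82^j mod 137 for j=0..11):
  0:1  1:82  2:11  3:80  4:121  5:58  6:98  7:90
  8:119  9:31  10:76  11:67
Giant step factor: 82^(-12) ≡ 49 (mod 137).
Scan 31·49^i mod 137 for i = 0, 1, …:
  i=0: 31
Match at i=0, j=9: x = 0·12 + 9 = 9.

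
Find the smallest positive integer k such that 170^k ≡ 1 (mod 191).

95

The order of 170 must divide p − 1 = 190 = 2 · 5 · 19.
Divisors: 1, 2, 5, 10, 19, 38, 95, 190.
Check each in increasing order: 170^1 ≡ 170;  170^2 ≡ 59;  170^5 ≡ 52;  170^10 ≡ 30;  170^19 ≡ 39;  170^38 ≡ 184;  170^95 ≡ 1.
Smallest exponent giving 1 is 95.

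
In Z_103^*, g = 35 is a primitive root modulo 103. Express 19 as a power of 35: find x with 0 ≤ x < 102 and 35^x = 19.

Baby-step giant-step with m = ceil(sqrt(102)) = 11.
Baby table (35^j mod 103 for j=0..10):
  0:1  1:35  2:92  3:27  4:18  5:12  6:8  7:74
  8:15  9:10  10:41
Giant step factor: 35^(-11) ≡ 44 (mod 103).
Scan 19·44^i mod 103 for i = 0, 1, …:
  i=0: 19   i=1: 12
Match at i=1, j=5: x = 1·11 + 5 = 16.

16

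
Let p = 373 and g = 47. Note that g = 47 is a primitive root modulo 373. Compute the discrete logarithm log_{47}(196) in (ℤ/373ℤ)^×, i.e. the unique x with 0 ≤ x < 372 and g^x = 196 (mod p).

Baby-step giant-step with m = ceil(sqrt(372)) = 20.
Baby table (47^j mod 373 for j=0..19):
  0:1  1:47  2:344  3:129  4:95  5:362  6:229  7:319
  8:73  9:74  10:121  11:92  12:221  13:316  14:305  15:161
  16:107  17:180  18:254  19:2
Giant step factor: 47^(-20) ≡ 250 (mod 373).
Scan 196·250^i mod 373 for i = 0, 1, …:
  i=0: 196   i=1: 137   i=2: 307   i=3: 285
  i=4: 7   i=5: 258   i=6: 344
Match at i=6, j=2: x = 6·20 + 2 = 122.

122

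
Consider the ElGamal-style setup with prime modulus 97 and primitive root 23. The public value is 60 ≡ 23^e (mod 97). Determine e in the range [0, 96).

Successive powers of 23 modulo 97:
  23^0=1  23^1=23  23^2=44  23^3=42  23^4=93  23^5=5
  23^6=18  23^7=26  23^8=16  23^9=77  23^10=25  23^11=90
  23^12=33  23^13=80  23^14=94  23^15=28  23^16=62  23^17=68
  23^18=12  23^19=82  23^20=43  23^21=19  23^22=49  23^23=60
So 23^23 ≡ 60 (mod 97), giving e = 23.

23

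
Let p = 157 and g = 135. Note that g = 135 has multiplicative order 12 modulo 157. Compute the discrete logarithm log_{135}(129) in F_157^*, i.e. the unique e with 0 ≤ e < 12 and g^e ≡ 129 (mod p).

9

Successive powers of 135 modulo 157:
  135^0=1  135^1=135  135^2=13  135^3=28  135^4=12  135^5=50
  135^6=156  135^7=22  135^8=144  135^9=129
So 135^9 ≡ 129 (mod 157), giving e = 9.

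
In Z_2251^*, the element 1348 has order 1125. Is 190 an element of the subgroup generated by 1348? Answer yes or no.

yes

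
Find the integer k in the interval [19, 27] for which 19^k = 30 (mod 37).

Compute 19^19 mod 37 = 18, then multiply by 19 repeatedly:
  19^19=18  19^20=9  19^21=23  19^22=30
Found 30 at exponent 22.

22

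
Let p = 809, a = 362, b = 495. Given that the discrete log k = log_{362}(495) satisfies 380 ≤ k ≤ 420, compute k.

381

Compute 362^380 mod 809 = 607, then multiply by 362 repeatedly:
  362^380=607  362^381=495
Found 495 at exponent 381.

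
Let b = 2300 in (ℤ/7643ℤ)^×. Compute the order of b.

3821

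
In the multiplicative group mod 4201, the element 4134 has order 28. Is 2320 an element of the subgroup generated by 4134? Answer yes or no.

no

2320 ∈ ⟨4134⟩ iff 2320^28 ≡ 1 (mod 4201), since |⟨4134⟩| = 28.
2320^28 mod 4201 = 3377.
Since 3377 ≠ 1, 2320 does not lie in the subgroup.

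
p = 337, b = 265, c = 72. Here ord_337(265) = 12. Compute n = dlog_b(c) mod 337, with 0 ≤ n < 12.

Successive powers of 265 modulo 337:
  265^0=1  265^1=265  265^2=129  265^3=148  265^4=128  265^5=220
  265^6=336  265^7=72
So 265^7 ≡ 72 (mod 337), giving n = 7.

7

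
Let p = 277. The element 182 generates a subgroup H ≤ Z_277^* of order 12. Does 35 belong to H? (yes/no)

⟨182⟩ has order 12; its elements mod 277 are {1, 35, 60, 95, 116, 117, 160, 161, 182, 217, 242, 276}.
35 is in this set.

yes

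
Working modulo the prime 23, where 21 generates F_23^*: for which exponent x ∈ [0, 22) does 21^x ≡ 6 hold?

20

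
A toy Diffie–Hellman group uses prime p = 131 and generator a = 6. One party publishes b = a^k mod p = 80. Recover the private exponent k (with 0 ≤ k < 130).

120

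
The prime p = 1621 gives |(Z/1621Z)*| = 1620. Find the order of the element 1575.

405

The order of 1575 must divide p − 1 = 1620 = 2^2 · 3^4 · 5.
Divisors: 1, 2, 3, 4, 5, 6, 9, 10, 12, 15, 18, 20, 27, 30, 36, 45, 54, 60, 81, 90, 108, 135, 162, 180, 270, 324, 405, 540, 810, 1620.
Check each in increasing order: 1575^1 ≡ 1575;  1575^2 ≡ 495;  1575^3 ≡ 1545;  1575^4 ≡ 254;  1575^5 ≡ 1284;  1575^6 ≡ 913;  1575^9 ≡ 315;  1575^10 ≡ 99;  1575^12 ≡ 375;  1575^15 ≡ 678;  1575^18 ≡ 344;  1575^20 ≡ 75;  1575^27 ≡ 1374;  1575^30 ≡ 941;  1575^36 ≡ 3;  1575^45 ≡ 945;  1575^54 ≡ 1032;  1575^60 ≡ 415;  1575^81 ≡ 1214;  1575^90 ≡ 1475;  1575^108 ≡ 27;  1575^135 ≡ 1436;  1575^162 ≡ 307;  1575^180 ≡ 243;  1575^270 ≡ 184;  1575^324 ≡ 231;  1575^405 ≡ 1.
Smallest exponent giving 1 is 405.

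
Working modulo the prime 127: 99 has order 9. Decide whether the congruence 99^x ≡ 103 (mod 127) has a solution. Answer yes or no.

yes

⟨99⟩ has order 9; its elements mod 127 are {1, 19, 22, 37, 52, 68, 99, 103, 107}.
103 is in this set.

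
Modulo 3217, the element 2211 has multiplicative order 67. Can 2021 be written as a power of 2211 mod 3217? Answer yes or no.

2021 ∈ ⟨2211⟩ iff 2021^67 ≡ 1 (mod 3217), since |⟨2211⟩| = 67.
2021^67 mod 3217 = 3013.
Since 3013 ≠ 1, 2021 does not lie in the subgroup.

no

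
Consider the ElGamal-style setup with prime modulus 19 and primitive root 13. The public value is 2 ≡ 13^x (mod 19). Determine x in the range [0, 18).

11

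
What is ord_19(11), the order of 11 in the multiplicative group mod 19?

The order of 11 must divide p − 1 = 18 = 2 · 3^2.
Divisors: 1, 2, 3, 6, 9, 18.
Check each in increasing order: 11^1 ≡ 11;  11^2 ≡ 7;  11^3 ≡ 1.
Smallest exponent giving 1 is 3.

3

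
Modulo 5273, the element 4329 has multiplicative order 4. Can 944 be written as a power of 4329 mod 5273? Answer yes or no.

yes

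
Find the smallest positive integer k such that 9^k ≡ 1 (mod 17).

8

The order of 9 must divide p − 1 = 16 = 2^4.
Divisors: 1, 2, 4, 8, 16.
Check each in increasing order: 9^1 ≡ 9;  9^2 ≡ 13;  9^4 ≡ 16;  9^8 ≡ 1.
Smallest exponent giving 1 is 8.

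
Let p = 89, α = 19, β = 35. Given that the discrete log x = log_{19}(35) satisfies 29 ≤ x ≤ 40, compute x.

Compute 19^29 mod 89 = 62, then multiply by 19 repeatedly:
  19^29=62  19^30=21  19^31=43  19^32=16  19^33=37
  19^34=80  19^35=7  19^36=44  19^37=35
Found 35 at exponent 37.

37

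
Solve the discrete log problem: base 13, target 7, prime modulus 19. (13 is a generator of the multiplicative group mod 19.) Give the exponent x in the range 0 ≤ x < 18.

Successive powers of 13 modulo 19:
  13^0=1  13^1=13  13^2=17  13^3=12  13^4=4  13^5=14
  13^6=11  13^7=10  13^8=16  13^9=18  13^10=6  13^11=2
  13^12=7
So 13^12 ≡ 7 (mod 19), giving x = 12.

12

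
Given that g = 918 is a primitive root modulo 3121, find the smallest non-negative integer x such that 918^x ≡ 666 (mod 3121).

1303

Baby-step giant-step with m = ceil(sqrt(3120)) = 56.
Baby table (918^j mod 3121 for j=0..55):
  0:1  1:918  2:54  3:2757  4:2916  5:2191  6:1414  7:2837
  8:1452  9:269  10:383  11:2042  12:1956  13:1033  14:2631  15:2725
  16:1629  17:463  18:578  19:34  20:2  21:1836  22:108  23:2393
  24:2711  25:1261  26:2828  27:2553  28:2904  29:538  30:766  31:963
  32:791  33:2066  34:2141  35:2329  36:137  37:926  38:1156  39:68
  40:4  41:551  42:216  43:1665  44:2301  45:2522  46:2535  47:1985
  48:2687  49:1076  50:1532  51:1926  52:1582  53:1011  54:1161  55:1537
Giant step factor: 918^(-56) ≡ 1925 (mod 3121).
Scan 666·1925^i mod 3121 for i = 0, 1, …:
  i=0: 666   i=1: 2440   i=2: 3016   i=3: 740
  i=4: 1324   i=5: 1964   i=6: 1169   i=7: 84
  i=8: 2529   i=9: 2686     …   i=22: 731
  i=23: 2725
Match at i=23, j=15: x = 23·56 + 15 = 1303.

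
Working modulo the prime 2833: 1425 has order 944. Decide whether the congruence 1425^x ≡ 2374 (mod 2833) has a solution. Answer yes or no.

2374 ∈ ⟨1425⟩ iff 2374^944 ≡ 1 (mod 2833), since |⟨1425⟩| = 944.
2374^944 mod 2833 = 1.
Since 1 = 1, 2374 lies in the subgroup.

yes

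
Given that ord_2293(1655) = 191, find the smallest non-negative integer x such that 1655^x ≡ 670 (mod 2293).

64

Baby-step giant-step with m = ceil(sqrt(191)) = 14.
Baby table (1655^j mod 2293 for j=0..13):
  0:1  1:1655  2:1183  3:1936  4:759  5:1874  6:1334  7:1904
  8:538  9:706  10:1293  11:546  12:188  13:1585
Giant step factor: 1655^(-14) ≡ 1079 (mod 2293).
Scan 670·1079^i mod 2293 for i = 0, 1, …:
  i=0: 670   i=1: 635   i=2: 1851   i=3: 26
  i=4: 538
Match at i=4, j=8: x = 4·14 + 8 = 64.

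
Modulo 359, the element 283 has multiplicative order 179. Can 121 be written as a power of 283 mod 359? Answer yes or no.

yes

121 ∈ ⟨283⟩ iff 121^179 ≡ 1 (mod 359), since |⟨283⟩| = 179.
121^179 mod 359 = 1.
Since 1 = 1, 121 lies in the subgroup.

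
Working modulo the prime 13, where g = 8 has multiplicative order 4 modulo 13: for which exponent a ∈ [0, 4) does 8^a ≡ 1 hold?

0

Successive powers of 8 modulo 13:
  8^0=1
So 8^0 ≡ 1 (mod 13), giving a = 0.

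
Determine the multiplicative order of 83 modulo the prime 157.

156

The order of 83 must divide p − 1 = 156 = 2^2 · 3 · 13.
Divisors: 1, 2, 3, 4, 6, 12, 13, 26, 39, 52, 78, 156.
Check each in increasing order: 83^1 ≡ 83;  83^2 ≡ 138;  83^3 ≡ 150;  83^4 ≡ 47;  83^6 ≡ 49;  83^12 ≡ 46;  83^13 ≡ 50;  83^26 ≡ 145;  83^39 ≡ 28;  83^52 ≡ 144;  83^78 ≡ 156;  83^156 ≡ 1.
Smallest exponent giving 1 is 156.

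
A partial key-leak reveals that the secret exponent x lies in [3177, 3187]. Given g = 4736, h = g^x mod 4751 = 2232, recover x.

Compute 4736^3177 mod 4751 = 1899, then multiply by 4736 repeatedly:
  4736^3177=1899  4736^3178=21  4736^3179=4436  4736^3180=4725  4736^3181=390
  4736^3182=3652  4736^3183=2232
Found 2232 at exponent 3183.

3183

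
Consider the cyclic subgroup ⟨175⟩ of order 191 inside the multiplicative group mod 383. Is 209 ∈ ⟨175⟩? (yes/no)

no

209 ∈ ⟨175⟩ iff 209^191 ≡ 1 (mod 383), since |⟨175⟩| = 191.
209^191 mod 383 = 382.
Since 382 ≠ 1, 209 does not lie in the subgroup.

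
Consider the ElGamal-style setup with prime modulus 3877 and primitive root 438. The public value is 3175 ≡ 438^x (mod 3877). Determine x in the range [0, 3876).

1995

Baby-step giant-step with m = ceil(sqrt(3876)) = 63.
Baby table (438^j mod 3877 for j=0..62):
  0:1  1:438  2:1871  3:1451  4:3587  5:921  6:190  7:1803
  8:2683  9:423  10:3055  11:525  12:1207  13:1394  14:1883  15:2830
  16:2777  17:2825  18:587  19:1224  20:1086  21:2674  22:358  23:1724
  24:2974  25:3817  26:859  27:173  28:2111  29:1892  30:2895  31:231
  32:376  33:1854  34:1759  35:2796  36:3393  37:1243  38:1654  39:3330
  40:788  41:91  42:1088  43:3550  44:223  45:749  46:2394  47:1782
  48:1239  49:3779  50:3600  51:2738  52:1251  53:1281  54:2790  55:765
  56:1648  57:702  58:1193  59:3016  60:2828  61:1901  62:2960
Giant step factor: 438^(-63) ≡ 3254 (mod 3877).
Scan 3175·3254^i mod 3877 for i = 0, 1, …:
  i=0: 3175   i=1: 3122   i=2: 1248   i=3: 1773
  i=4: 366   i=5: 725   i=6: 1934   i=7: 865
  i=8: 8   i=9: 2770     …   i=30: 1330
  i=31: 1088
Match at i=31, j=42: x = 31·63 + 42 = 1995.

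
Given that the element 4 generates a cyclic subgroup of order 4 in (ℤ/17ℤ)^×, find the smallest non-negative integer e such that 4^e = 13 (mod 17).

Successive powers of 4 modulo 17:
  4^0=1  4^1=4  4^2=16  4^3=13
So 4^3 ≡ 13 (mod 17), giving e = 3.

3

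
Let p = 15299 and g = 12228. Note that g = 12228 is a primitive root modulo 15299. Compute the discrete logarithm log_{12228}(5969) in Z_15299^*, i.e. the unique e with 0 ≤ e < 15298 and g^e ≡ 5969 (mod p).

8697

Baby-step giant-step with m = ceil(sqrt(15298)) = 124.
Baby table (12228^j mod 15299 for j=0..123):
  0:1  1:12228  2:6857  3:8876  4:4622  5:3310  6:8825  7:8253
  8:5480  9:15119  10:2016  11:4959  12:8715  13:9485  14:861  15:2596
  16:13762  17:8035  18:1802  19:4296  20:10021  21:7097  22:6188  23:13309
  24:6989  25:1278  26:7105  27:12218  28:6969  29:1502  30:7656  31:2987
  32:6323  33:11797  34:14744  35:6216  36:3816  37:98  38:5022  39:14129
  40:13104  41:9285  42:3101  43:8106  44:13246  45:1575  46:12958  47:13980
  48:11713  49:12625  50:11590  51:7883  52:9624  53:2364  54:7181  55:8307
  56:7935  57:2922  58:7051  59:9763  60:3867  61:11766  62:2852  63:7835
  64:4042  65:9806  66:9505  67:637  68:2045  69:7694  70:8681  71:6806
  72:12507  73:6792  74:9604  75:2588  76:7732  77:14375  78:7289  79:13217
  80:14139  81:12992  82:1360  83:67  84:8429  85:449  86:13330  87:3694
  88:7584  89:9913  90:2187  91:15283  92:3239  93:12680  94:10974  95:2543
  96:8236  97:11790  98:5643  99:4114  100:2880  101:13641  102:12450  103:13550
  104:1230  105:1523  106:4361  107:9293  108:9131  109:1766  110:7759  111:7953
  112:8840  113:8085  114:1242  115:10568  116:10150  117:8712  118:3399  119:10888
  120:6566  121:15195  122:13404  123:5925
Giant step factor: 12228^(-124) ≡ 6183 (mod 15299).
Scan 5969·6183^i mod 15299 for i = 0, 1, …:
  i=0: 5969   i=1: 5139   i=2: 13713   i=3: 421
  i=4: 2213   i=5: 5673   i=6: 10851   i=7: 5618
  i=8: 7364   i=9: 1788     …   i=69: 13447
  i=70: 8035
Match at i=70, j=17: e = 70·124 + 17 = 8697.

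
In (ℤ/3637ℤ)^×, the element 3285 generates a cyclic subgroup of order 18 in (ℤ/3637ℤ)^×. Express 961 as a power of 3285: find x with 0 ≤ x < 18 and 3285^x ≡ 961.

16

Successive powers of 3285 modulo 3637:
  3285^0=1  3285^1=3285  3285^2=246  3285^3=696  3285^4=2324  3285^5=277
  3285^6=695  3285^7=2676  3285^8=31  3285^9=3636  3285^10=352  3285^11=3391
  3285^12=2941  3285^13=1313  3285^14=3360  3285^15=2942  3285^16=961
So 3285^16 ≡ 961 (mod 3637), giving x = 16.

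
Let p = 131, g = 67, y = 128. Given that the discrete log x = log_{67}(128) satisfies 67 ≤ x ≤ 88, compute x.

77

Compute 67^67 mod 131 = 96, then multiply by 67 repeatedly:
  67^67=96  67^68=13  67^69=85  67^70=62  67^71=93
  67^72=74  67^73=111  67^74=101  67^75=86  67^76=129
  67^77=128
Found 128 at exponent 77.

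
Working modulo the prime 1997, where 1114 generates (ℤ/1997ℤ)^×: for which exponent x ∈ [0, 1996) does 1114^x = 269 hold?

1427

Baby-step giant-step with m = ceil(sqrt(1996)) = 45.
Baby table (1114^j mod 1997 for j=0..44):
  0:1  1:1114  2:859  3:363  4:988  5:285  6:1964  7:1181
  8:1608  9:3  10:1345  11:580  12:1089  13:967  14:855  15:1898
  16:1546  17:830  18:9  19:41  20:1740  21:1270  22:904  23:568
  24:1700  25:644  26:493  27:27  28:123  29:1226  30:1813  31:715
  32:1704  33:1106  34:1932  35:1479  36:81  37:369  38:1681  39:1445
  40:148  41:1118  42:1321  43:1802  44:443
Giant step factor: 1114^(-45) ≡ 452 (mod 1997).
Scan 269·452^i mod 1997 for i = 0, 1, …:
  i=0: 269   i=1: 1768   i=2: 336   i=3: 100
  i=4: 1266   i=5: 1090   i=6: 1418   i=7: 1896
  i=8: 279   i=9: 297     …   i=30: 693
  i=31: 1704
Match at i=31, j=32: x = 31·45 + 32 = 1427.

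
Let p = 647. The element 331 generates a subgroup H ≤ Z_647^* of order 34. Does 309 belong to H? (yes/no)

309 ∈ ⟨331⟩ iff 309^34 ≡ 1 (mod 647), since |⟨331⟩| = 34.
309^34 mod 647 = 1.
Since 1 = 1, 309 lies in the subgroup.

yes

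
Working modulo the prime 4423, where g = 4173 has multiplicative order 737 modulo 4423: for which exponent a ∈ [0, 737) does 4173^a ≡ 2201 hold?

623

Baby-step giant-step with m = ceil(sqrt(737)) = 28.
Baby table (4173^j mod 4423 for j=0..27):
  0:1  1:4173  2:578  3:1459  4:2359  5:2932  6:1218  7:687
  8:747  9:3439  10:2735  11:1815  12:1819  13:819  14:3131  15:121
  16:711  17:3593  18:4042  19:2367  20:932  21:1419  22:3513  23:1927
  24:357  25:3633  26:2888  27:3372
Giant step factor: 4173^(-28) ≡ 3308 (mod 4423).
Scan 2201·3308^i mod 4423 for i = 0, 1, …:
  i=0: 2201   i=1: 650   i=2: 622   i=3: 881
  i=4: 4014   i=5: 466   i=6: 2324   i=7: 618
  i=8: 918   i=9: 2566     …   i=21: 2197
  i=22: 687
Match at i=22, j=7: a = 22·28 + 7 = 623.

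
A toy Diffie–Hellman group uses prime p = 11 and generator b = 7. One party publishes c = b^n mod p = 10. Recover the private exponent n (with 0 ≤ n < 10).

Successive powers of 7 modulo 11:
  7^0=1  7^1=7  7^2=5  7^3=2  7^4=3  7^5=10
So 7^5 ≡ 10 (mod 11), giving n = 5.

5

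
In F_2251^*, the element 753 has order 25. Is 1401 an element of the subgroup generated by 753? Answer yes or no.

no

⟨753⟩ has order 25; its elements mod 2251 are {1, 66, 115, 176, 361, 508, 523, 753, 837, 997, 1057, 1158, 1218, 1316, 1318, 1450, 1603, 1619, 1713, 1970, 2008, 2014, 2105, 2145, 2232}.
1401 is not in this set.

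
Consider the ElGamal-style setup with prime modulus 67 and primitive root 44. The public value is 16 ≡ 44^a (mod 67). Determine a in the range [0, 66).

52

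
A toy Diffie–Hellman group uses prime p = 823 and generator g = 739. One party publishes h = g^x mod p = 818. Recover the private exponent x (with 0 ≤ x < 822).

Baby-step giant-step with m = ceil(sqrt(822)) = 29.
Baby table (739^j mod 823 for j=0..28):
  0:1  1:739  2:472  3:679  4:574  5:341  6:161  7:467
  8:276  9:683  10:238  11:583  12:408  13:294  14:817  15:504
  16:460  17:41  18:671  19:423  20:680  21:490  22:813  23:17
  24:218  25:617  26:21  27:705  28:36
Giant step factor: 739^(-29) ≡ 433 (mod 823).
Scan 818·433^i mod 823 for i = 0, 1, …:
  i=0: 818   i=1: 304   i=2: 775   i=3: 614
  i=4: 33   i=5: 298   i=6: 646   i=7: 721
  i=8: 276
Match at i=8, j=8: x = 8·29 + 8 = 240.

240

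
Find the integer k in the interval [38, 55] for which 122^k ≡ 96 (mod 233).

Compute 122^38 mod 233 = 132, then multiply by 122 repeatedly:
  122^38=132  122^39=27  122^40=32  122^41=176  122^42=36
  122^43=198  122^44=157  122^45=48  122^46=31  122^47=54
  122^48=64  122^49=119  122^50=72  122^51=163  122^52=81
  122^53=96
Found 96 at exponent 53.

53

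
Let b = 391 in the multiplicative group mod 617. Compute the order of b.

The order of 391 must divide p − 1 = 616 = 2^3 · 7 · 11.
Divisors: 1, 2, 4, 7, 8, 11, 14, 22, 28, 44, 56, 77, 88, 154, 308, 616.
Check each in increasing order: 391^1 ≡ 391;  391^2 ≡ 482;  391^4 ≡ 332;  391^7 ≡ 31;  391^8 ≡ 398;  391^11 ≡ 420;  391^14 ≡ 344;  391^22 ≡ 555;  391^28 ≡ 489;  391^44 ≡ 142;  391^56 ≡ 342;  391^77 ≡ 1.
Smallest exponent giving 1 is 77.

77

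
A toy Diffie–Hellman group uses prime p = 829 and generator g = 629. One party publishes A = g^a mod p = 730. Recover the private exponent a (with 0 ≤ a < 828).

Baby-step giant-step with m = ceil(sqrt(828)) = 29.
Baby table (629^j mod 829 for j=0..28):
  0:1  1:629  2:208  3:679  4:156  5:302  6:117  7:641
  8:295  9:688  10:14  11:516  12:425  13:387  14:526  15:83
  16:809  17:684  18:814  19:513  20:196  21:592  22:147  23:444
  24:732  25:333  26:549  27:457  28:619
Giant step factor: 629^(-29) ≡ 725 (mod 829).
Scan 730·725^i mod 829 for i = 0, 1, …:
  i=0: 730   i=1: 348   i=2: 284   i=3: 308
  i=4: 299   i=5: 406   i=6: 55   i=7: 83
Match at i=7, j=15: a = 7·29 + 15 = 218.

218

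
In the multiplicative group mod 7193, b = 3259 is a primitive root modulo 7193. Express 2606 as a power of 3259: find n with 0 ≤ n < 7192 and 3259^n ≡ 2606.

Baby-step giant-step with m = ceil(sqrt(7192)) = 85.
Baby table (3259^j mod 7193 for j=0..84):
  0:1  1:3259  2:4213  3:5923  4:4238  5:1082  6:1668  7:5297
  8:6916  9:3575  10:5458  11:6526  12:5726  13:2392  14:5509  15:103
  16:4799  17:2359  18:5857  19:4934  20:3551  21:6365  22:6116  23:241
  24:1382  25:1120  26:3229  27:7145  28:1814  29:6373  30:3416  31:5173
  32:5608  33:6252  34:4692  35:6103  36:1032  37:4157  38:3244  39:5679
  40:272  41:1709  42:2249  43:7017  44:1856  45:6584  46:537  47:2184
  48:3779  49:1345  50:2818  51:5594  52:3784  53:3254  54:2304  55:6437
  56:3395  57:1471  58:3451  59:4150  60:2010  61:4960  62:1969  63:815
  64:1868  65:2534  66:742  67:1330  68:4284  69:7136  70:1255  71:4421
  72:460  73:2996  74:3063  75:5626  76:177  77:1403  78:4822  79:5386
  80:2054  81:4496  82:323  83:2479  84:1322
Giant step factor: 3259^(-85) ≡ 6780 (mod 7193).
Scan 2606·6780^i mod 7193 for i = 0, 1, …:
  i=0: 2606   i=1: 2672   i=2: 4186   i=3: 4695
  i=4: 3075   i=5: 3186   i=6: 501   i=7: 1684
  i=8: 2229   i=9: 127     …   i=48: 696
  i=49: 272
Match at i=49, j=40: n = 49·85 + 40 = 4205.

4205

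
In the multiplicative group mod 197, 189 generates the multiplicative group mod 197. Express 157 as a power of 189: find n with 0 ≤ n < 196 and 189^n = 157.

194

Baby-step giant-step with m = ceil(sqrt(196)) = 14.
Baby table (189^j mod 197 for j=0..13):
  0:1  1:189  2:64  3:79  4:156  5:131  6:134  7:110
  8:105  9:145  10:22  11:21  12:29  13:162
Giant step factor: 189^(-14) ≡ 19 (mod 197).
Scan 157·19^i mod 197 for i = 0, 1, …:
  i=0: 157   i=1: 28   i=2: 138   i=3: 61
  i=4: 174   i=5: 154   i=6: 168   i=7: 40
  i=8: 169   i=9: 59   i=10: 136   i=11: 23
  i=12: 43   i=13: 29
Match at i=13, j=12: n = 13·14 + 12 = 194.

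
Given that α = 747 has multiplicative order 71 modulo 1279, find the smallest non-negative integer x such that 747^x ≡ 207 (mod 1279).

59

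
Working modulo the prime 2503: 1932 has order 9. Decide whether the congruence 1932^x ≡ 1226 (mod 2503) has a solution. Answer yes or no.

yes

⟨1932⟩ has order 9; its elements mod 2503 are {1, 651, 794, 1226, 1276, 1932, 2172, 2183, 2280}.
1226 is in this set.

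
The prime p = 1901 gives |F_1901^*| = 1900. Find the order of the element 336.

1900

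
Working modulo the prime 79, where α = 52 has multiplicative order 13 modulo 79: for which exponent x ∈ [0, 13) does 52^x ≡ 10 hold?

9

Successive powers of 52 modulo 79:
  52^0=1  52^1=52  52^2=18  52^3=67  52^4=8  52^5=21
  52^6=65  52^7=62  52^8=64  52^9=10
So 52^9 ≡ 10 (mod 79), giving x = 9.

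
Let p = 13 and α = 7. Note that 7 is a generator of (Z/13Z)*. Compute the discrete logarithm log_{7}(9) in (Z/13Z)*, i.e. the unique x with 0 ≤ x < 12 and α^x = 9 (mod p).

Successive powers of 7 modulo 13:
  7^0=1  7^1=7  7^2=10  7^3=5  7^4=9
So 7^4 ≡ 9 (mod 13), giving x = 4.

4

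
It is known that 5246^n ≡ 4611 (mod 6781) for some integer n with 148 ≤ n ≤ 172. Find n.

Compute 5246^148 mod 6781 = 3267, then multiply by 5246 repeatedly:
  5246^148=3267  5246^149=3095  5246^150=2656  5246^151=5202  5246^152=2948
  5246^153=4528  5246^154=45  5246^155=5516  5246^156=2409  5246^157=4611
Found 4611 at exponent 157.

157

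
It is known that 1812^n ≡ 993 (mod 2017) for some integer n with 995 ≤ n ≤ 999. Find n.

996

Compute 1812^995 mod 2017 = 1166, then multiply by 1812 repeatedly:
  1812^995=1166  1812^996=993
Found 993 at exponent 996.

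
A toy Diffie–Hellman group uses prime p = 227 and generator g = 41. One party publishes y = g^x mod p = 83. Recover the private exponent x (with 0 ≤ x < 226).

43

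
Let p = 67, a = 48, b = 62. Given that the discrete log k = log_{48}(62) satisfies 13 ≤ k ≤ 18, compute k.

18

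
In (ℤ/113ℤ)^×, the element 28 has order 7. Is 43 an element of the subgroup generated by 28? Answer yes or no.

no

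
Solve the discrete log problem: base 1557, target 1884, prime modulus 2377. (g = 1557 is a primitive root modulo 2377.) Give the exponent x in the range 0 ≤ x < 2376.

1087

Baby-step giant-step with m = ceil(sqrt(2376)) = 49.
Baby table (1557^j mod 2377 for j=0..48):
  0:1  1:1557  2:2086  3:920  4:1486  5:881  6:188  7:345
  8:2340  9:1816  10:1259  11:1615  12:2066  13:681  14:175  15:1497
  16:1369  17:1741  18:957  19:2047  20:1999  21:950  22:656  23:1659
  24:1641  25:2139  26:246  27:325  28:2101  29:505  30:1875  31:419
  32:1085  33:1675  34:406  35:2237  36:704  37:331  38:1935  39:1136
  40:264  41:2204  42:1617  43:426  44:99  45:2015  46:2092  47:754
  48:2117
Giant step factor: 1557^(-49) ≡ 661 (mod 2377).
Scan 1884·661^i mod 2377 for i = 0, 1, …:
  i=0: 1884   i=1: 2153   i=2: 1687   i=3: 294
  i=4: 1797   i=5: 1694   i=6: 167   i=7: 1045
  i=8: 1415   i=9: 1154     …   i=21: 686
  i=22: 1816
Match at i=22, j=9: x = 22·49 + 9 = 1087.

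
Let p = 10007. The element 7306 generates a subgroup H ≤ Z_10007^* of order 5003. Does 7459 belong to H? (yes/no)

no

7459 ∈ ⟨7306⟩ iff 7459^5003 ≡ 1 (mod 10007), since |⟨7306⟩| = 5003.
7459^5003 mod 10007 = 10006.
Since 10006 ≠ 1, 7459 does not lie in the subgroup.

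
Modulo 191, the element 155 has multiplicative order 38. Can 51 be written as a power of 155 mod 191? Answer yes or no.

no

51 ∈ ⟨155⟩ iff 51^38 ≡ 1 (mod 191), since |⟨155⟩| = 38.
51^38 mod 191 = 49.
Since 49 ≠ 1, 51 does not lie in the subgroup.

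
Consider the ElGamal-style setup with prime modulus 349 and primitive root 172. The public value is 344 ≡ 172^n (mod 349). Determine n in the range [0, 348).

344

Baby-step giant-step with m = ceil(sqrt(348)) = 19.
Baby table (172^j mod 349 for j=0..18):
  0:1  1:172  2:268  3:28  4:279  5:175  6:86  7:134
  8:14  9:314  10:262  11:43  12:67  13:7  14:157  15:131
  16:196  17:208  18:178
Giant step factor: 172^(-19) ≡ 309 (mod 349).
Scan 344·309^i mod 349 for i = 0, 1, …:
  i=0: 344   i=1: 200   i=2: 27   i=3: 316
  i=4: 273   i=5: 248   i=6: 201   i=7: 336
  i=8: 171   i=9: 140     …   i=17: 98
  i=18: 268
Match at i=18, j=2: n = 18·19 + 2 = 344.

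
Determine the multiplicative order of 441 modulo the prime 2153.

The order of 441 must divide p − 1 = 2152 = 2^3 · 269.
Divisors: 1, 2, 4, 8, 269, 538, 1076, 2152.
Check each in increasing order: 441^1 ≡ 441;  441^2 ≡ 711;  441^4 ≡ 1719;  441^8 ≡ 1045;  441^269 ≡ 232;  441^538 ≡ 2152;  441^1076 ≡ 1.
Smallest exponent giving 1 is 1076.

1076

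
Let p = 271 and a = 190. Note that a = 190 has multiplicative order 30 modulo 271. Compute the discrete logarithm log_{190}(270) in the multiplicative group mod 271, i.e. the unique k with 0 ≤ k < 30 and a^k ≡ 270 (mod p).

15

Successive powers of 190 modulo 271:
  190^0=1  190^1=190  190^2=57  190^3=261  190^4=268  190^5=243
  190^6=100  190^7=30  190^8=9  190^9=84  190^10=242  190^11=181
  190^12=244  190^13=19  190^14=87  190^15=270
So 190^15 ≡ 270 (mod 271), giving k = 15.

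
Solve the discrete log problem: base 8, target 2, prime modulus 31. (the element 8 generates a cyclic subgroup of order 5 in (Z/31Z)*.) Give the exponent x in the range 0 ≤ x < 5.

Successive powers of 8 modulo 31:
  8^0=1  8^1=8  8^2=2
So 8^2 ≡ 2 (mod 31), giving x = 2.

2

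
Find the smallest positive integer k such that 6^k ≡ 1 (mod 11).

10

The order of 6 must divide p − 1 = 10 = 2 · 5.
Divisors: 1, 2, 5, 10.
Check each in increasing order: 6^1 ≡ 6;  6^2 ≡ 3;  6^5 ≡ 10;  6^10 ≡ 1.
Smallest exponent giving 1 is 10.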